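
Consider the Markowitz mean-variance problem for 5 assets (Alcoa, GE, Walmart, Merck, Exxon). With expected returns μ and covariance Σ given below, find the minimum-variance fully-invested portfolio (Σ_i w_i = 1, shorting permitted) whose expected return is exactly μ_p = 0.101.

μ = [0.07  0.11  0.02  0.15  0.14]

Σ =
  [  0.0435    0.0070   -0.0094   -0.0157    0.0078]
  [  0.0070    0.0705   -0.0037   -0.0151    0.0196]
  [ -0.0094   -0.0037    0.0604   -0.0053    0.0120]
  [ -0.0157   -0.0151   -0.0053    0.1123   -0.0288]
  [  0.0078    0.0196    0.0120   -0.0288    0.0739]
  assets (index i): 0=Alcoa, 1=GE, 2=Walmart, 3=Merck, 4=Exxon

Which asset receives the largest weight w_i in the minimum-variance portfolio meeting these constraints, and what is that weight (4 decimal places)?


x=Σ⁻¹μ = [1.9701  1.2894  0.4899  2.3688  2.1881]
y=Σ⁻¹𝟙 = [30.3627  13.3742  21.6449  18.6731  10.5424]
a=μᵀx=0.951201  b=𝟙ᵀx=8.306340  c=𝟙ᵀy=94.597263  D=ac−b²=20.985725
λ₁=(c·0.101−b)/D = (94.597263·0.101−8.306340)/20.985725 = 0.059468
λ₂=(a−b·0.101)/D = (0.951201−8.306340·0.101)/20.985725 = 0.005349
w* = 0.059468·x + 0.005349·y:
  w_0 = 0.059468·1.9701 + 0.005349·30.3627 = 0.2796  (Alcoa)
  w_1 = 0.059468·1.2894 + 0.005349·13.3742 = 0.1482  (GE)
  w_2 = 0.059468·0.4899 + 0.005349·21.6449 = 0.1449  (Walmart)
  w_3 = 0.059468·2.3688 + 0.005349·18.6731 = 0.2408  (Merck)
  w_4 = 0.059468·2.1881 + 0.005349·10.5424 = 0.1865  (Exxon)
Σw_i=1.0000  μᵀw=0.1010
σ²=wᵀΣw=λ₁·μ_p+λ₂ = 0.059468·0.101 + 0.005349 = 0.011356 ≈ 0.0114

Alcoa (0.2796)


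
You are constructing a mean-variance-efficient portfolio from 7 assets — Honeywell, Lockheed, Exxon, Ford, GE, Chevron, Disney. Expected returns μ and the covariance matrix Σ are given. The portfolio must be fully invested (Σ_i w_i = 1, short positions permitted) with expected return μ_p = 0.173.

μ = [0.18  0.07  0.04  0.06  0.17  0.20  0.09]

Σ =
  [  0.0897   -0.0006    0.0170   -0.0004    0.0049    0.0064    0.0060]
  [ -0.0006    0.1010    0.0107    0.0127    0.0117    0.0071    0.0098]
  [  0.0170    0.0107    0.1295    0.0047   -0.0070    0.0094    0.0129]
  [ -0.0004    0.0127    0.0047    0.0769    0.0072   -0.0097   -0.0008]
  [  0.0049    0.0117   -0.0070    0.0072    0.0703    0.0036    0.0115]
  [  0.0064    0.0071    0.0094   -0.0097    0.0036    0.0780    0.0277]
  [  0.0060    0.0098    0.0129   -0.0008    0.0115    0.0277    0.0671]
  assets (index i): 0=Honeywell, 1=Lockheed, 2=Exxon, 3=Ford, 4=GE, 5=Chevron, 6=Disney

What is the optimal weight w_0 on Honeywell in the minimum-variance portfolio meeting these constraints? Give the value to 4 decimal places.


g=Σ⁻¹μ = [1.7375  0.1995  -0.0145  0.8748  2.0805  2.4948  -0.2165]
h=Σ⁻¹𝟙 = [8.6018  5.3632  4.8901  12.1829  10.3662  9.6624  6.7904]
a=μᵀg=1.211786  b=𝟙ᵀg=7.156188  c=𝟙ᵀh=57.856927  D=ac−b²=18.899191
λ₁=(c·0.173−b)/D = (57.856927·0.173−7.156188)/18.899191 = 0.150962
λ₂=(a−b·0.173)/D = (1.211786−7.156188·0.173)/18.899191 = -0.001388
w* = 0.150962·g + -0.001388·h:
  w_0 = 0.150962·1.7375 + -0.001388·8.6018 = 0.2504  (Honeywell)
  w_1 = 0.150962·0.1995 + -0.001388·5.3632 = 0.0227  (Lockheed)
  w_2 = 0.150962·-0.0145 + -0.001388·4.8901 = -0.0090  (Exxon)
  w_3 = 0.150962·0.8748 + -0.001388·12.1829 = 0.1152  (Ford)
  w_4 = 0.150962·2.0805 + -0.001388·10.3662 = 0.2997  (GE)
  w_5 = 0.150962·2.4948 + -0.001388·9.6624 = 0.3632  (Chevron)
  w_6 = 0.150962·-0.2165 + -0.001388·6.7904 = -0.0421  (Disney)
Σw_i=1.0000  μᵀw=0.1730
σ²=wᵀΣw=λ₁·μ_p+λ₂ = 0.150962·0.173 + -0.001388 = 0.024728 ≈ 0.0247

0.2504


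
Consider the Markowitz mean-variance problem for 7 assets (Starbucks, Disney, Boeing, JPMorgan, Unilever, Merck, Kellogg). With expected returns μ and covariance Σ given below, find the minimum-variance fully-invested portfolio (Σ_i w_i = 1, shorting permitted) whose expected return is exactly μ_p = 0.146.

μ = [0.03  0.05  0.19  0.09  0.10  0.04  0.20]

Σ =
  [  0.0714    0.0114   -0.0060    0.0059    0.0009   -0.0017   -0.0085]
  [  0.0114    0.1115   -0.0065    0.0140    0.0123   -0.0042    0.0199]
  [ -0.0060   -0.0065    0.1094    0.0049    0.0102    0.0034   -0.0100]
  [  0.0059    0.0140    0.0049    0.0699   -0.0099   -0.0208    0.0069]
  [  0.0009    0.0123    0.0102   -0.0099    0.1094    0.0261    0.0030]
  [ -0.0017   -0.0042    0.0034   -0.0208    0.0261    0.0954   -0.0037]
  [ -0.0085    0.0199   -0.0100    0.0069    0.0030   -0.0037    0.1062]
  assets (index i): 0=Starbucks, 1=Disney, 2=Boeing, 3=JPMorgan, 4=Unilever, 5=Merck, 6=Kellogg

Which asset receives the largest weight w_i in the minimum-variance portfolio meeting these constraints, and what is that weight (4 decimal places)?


x=Σ⁻¹μ = [0.7404  -0.0880  1.8293  1.1593  0.6739  0.5115  2.0547]
y=Σ⁻¹𝟙 = [14.2869  4.2210  9.4741  15.2045  5.7343  12.7172  9.9541]
a=μᵀx=0.968500  b=𝟙ᵀx=6.881076  c=𝟙ᵀy=71.592120  D=ac−b²=21.987763
λ₁=(c·0.146−b)/D = (71.592120·0.146−6.881076)/21.987763 = 0.162426
λ₂=(a−b·0.146)/D = (0.968500−6.881076·0.146)/21.987763 = -0.001644
w* = 0.162426·x + -0.001644·y:
  w_0 = 0.162426·0.7404 + -0.001644·14.2869 = 0.0968  (Starbucks)
  w_1 = 0.162426·-0.0880 + -0.001644·4.2210 = -0.0212  (Disney)
  w_2 = 0.162426·1.8293 + -0.001644·9.4741 = 0.2816  (Boeing)
  w_3 = 0.162426·1.1593 + -0.001644·15.2045 = 0.1633  (JPMorgan)
  w_4 = 0.162426·0.6739 + -0.001644·5.7343 = 0.1000  (Unilever)
  w_5 = 0.162426·0.5115 + -0.001644·12.7172 = 0.0622  (Merck)
  w_6 = 0.162426·2.0547 + -0.001644·9.9541 = 0.3174  (Kellogg)
Σw_i=1.0000  μᵀw=0.1460
σ²=wᵀΣw=λ₁·μ_p+λ₂ = 0.162426·0.146 + -0.001644 = 0.022071 ≈ 0.0221

Kellogg (0.3174)


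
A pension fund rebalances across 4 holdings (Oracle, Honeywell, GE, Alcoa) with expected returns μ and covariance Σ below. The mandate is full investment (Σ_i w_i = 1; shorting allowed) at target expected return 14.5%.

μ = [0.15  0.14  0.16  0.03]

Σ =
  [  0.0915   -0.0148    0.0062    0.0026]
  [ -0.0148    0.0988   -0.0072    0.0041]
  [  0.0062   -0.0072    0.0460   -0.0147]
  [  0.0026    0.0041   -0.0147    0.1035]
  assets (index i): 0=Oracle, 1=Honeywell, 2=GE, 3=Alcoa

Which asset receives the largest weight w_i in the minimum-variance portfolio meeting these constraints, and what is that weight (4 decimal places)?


p=Σ⁻¹μ = [1.6727  1.9135  3.7788  0.7087]
q=Σ⁻¹𝟙 = [10.9123  13.1535  26.3569  12.6101]
a=μᵀp=1.144666  b=𝟙ᵀp=8.073746  c=𝟙ᵀq=63.032827  D=ac−b²=6.966187
λ₁=(c·0.145−b)/D = (63.032827·0.145−8.073746)/6.966187 = 0.153027
λ₂=(a−b·0.145)/D = (1.144666−8.073746·0.145)/6.966187 = -0.003736
w* = 0.153027·p + -0.003736·q:
  w_0 = 0.153027·1.6727 + -0.003736·10.9123 = 0.2152  (Oracle)
  w_1 = 0.153027·1.9135 + -0.003736·13.1535 = 0.2437  (Honeywell)
  w_2 = 0.153027·3.7788 + -0.003736·26.3569 = 0.4798  (GE)
  w_3 = 0.153027·0.7087 + -0.003736·12.6101 = 0.0613  (Alcoa)
Σw_i=1.0000  μᵀw=0.1450
σ²=wᵀΣw=λ₁·μ_p+λ₂ = 0.153027·0.145 + -0.003736 = 0.018453 ≈ 0.0185

GE (0.4798)


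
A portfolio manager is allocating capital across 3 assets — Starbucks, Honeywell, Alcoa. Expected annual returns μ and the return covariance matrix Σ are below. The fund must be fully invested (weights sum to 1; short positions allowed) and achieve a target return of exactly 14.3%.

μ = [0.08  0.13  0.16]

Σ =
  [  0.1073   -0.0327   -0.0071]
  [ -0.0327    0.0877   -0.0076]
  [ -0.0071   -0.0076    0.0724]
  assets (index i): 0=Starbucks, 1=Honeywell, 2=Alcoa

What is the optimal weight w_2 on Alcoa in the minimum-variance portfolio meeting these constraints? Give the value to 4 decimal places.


u=Σ⁻¹μ = [1.6236  2.3141  2.6121]
v=Σ⁻¹𝟙 = [16.2520  18.9699  17.3972]
a=μᵀu=0.848654  b=𝟙ᵀu=6.549799  c=𝟙ᵀv=52.619073  D=ac−b²=1.755551
λ₁=(c·0.143−b)/D = (52.619073·0.143−6.549799)/1.755551 = 0.555227
λ₂=(a−b·0.143)/D = (0.848654−6.549799·0.143)/1.755551 = -0.050108
w* = 0.555227·u + -0.050108·v:
  w_0 = 0.555227·1.6236 + -0.050108·16.2520 = 0.0871  (Starbucks)
  w_1 = 0.555227·2.3141 + -0.050108·18.9699 = 0.3343  (Honeywell)
  w_2 = 0.555227·2.6121 + -0.050108·17.3972 = 0.5786  (Alcoa)
Σw_i=1.0000  μᵀw=0.1430
σ²=wᵀΣw=λ₁·μ_p+λ₂ = 0.555227·0.143 + -0.050108 = 0.029290 ≈ 0.0293

0.5786


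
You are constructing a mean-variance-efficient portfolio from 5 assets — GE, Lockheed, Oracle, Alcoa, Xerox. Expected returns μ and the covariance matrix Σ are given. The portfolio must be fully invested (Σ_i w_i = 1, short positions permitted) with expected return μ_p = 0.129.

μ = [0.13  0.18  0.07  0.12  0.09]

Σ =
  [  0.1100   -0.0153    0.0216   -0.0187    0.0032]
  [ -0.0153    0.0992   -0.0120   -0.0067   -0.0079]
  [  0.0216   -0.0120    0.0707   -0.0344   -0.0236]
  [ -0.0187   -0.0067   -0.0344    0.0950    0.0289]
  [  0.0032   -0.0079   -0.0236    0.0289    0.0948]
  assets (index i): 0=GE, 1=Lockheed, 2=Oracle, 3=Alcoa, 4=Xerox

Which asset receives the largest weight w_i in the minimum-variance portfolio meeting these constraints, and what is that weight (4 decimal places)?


g=Σ⁻¹μ = [1.4182  2.5671  2.4538  2.3001  1.0251]
h=Σ⁻¹𝟙 = [8.9555  17.2261  28.2256  19.8767  12.6489]
a=μᵀg=1.186478  b=𝟙ᵀg=9.764304  c=𝟙ᵀh=86.932741  D=ac−b²=7.802162
λ₁=(c·0.129−b)/D = (86.932741·0.129−9.764304)/7.802162 = 0.185848
λ₂=(a−b·0.129)/D = (1.186478−9.764304·0.129)/7.802162 = -0.009371
w* = 0.185848·g + -0.009371·h:
  w_0 = 0.185848·1.4182 + -0.009371·8.9555 = 0.1796  (GE)
  w_1 = 0.185848·2.5671 + -0.009371·17.2261 = 0.3157  (Lockheed)
  w_2 = 0.185848·2.4538 + -0.009371·28.2256 = 0.1915  (Oracle)
  w_3 = 0.185848·2.3001 + -0.009371·19.8767 = 0.2412  (Alcoa)
  w_4 = 0.185848·1.0251 + -0.009371·12.6489 = 0.0720  (Xerox)
Σw_i=1.0000  μᵀw=0.1290
σ²=wᵀΣw=λ₁·μ_p+λ₂ = 0.185848·0.129 + -0.009371 = 0.014603 ≈ 0.0146

Lockheed (0.3157)


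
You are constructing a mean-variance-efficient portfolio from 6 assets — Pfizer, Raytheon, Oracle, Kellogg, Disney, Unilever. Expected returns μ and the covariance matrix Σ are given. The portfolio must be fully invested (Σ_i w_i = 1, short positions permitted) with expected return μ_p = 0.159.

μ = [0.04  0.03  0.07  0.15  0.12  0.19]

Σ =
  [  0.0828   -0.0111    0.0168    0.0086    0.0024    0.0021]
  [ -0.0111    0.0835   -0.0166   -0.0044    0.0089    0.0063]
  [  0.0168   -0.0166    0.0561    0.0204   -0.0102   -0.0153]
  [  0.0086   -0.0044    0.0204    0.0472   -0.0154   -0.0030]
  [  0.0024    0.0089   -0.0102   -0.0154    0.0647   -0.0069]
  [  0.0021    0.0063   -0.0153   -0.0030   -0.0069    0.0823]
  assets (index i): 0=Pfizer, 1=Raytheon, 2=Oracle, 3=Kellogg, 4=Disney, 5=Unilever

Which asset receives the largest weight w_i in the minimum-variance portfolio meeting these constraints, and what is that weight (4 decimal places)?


u=Σ⁻¹μ = [-0.3520  0.2210  1.4071  3.9246  3.3115  2.9830]
v=Σ⁻¹𝟙 = [6.3120  14.3928  21.7255  20.7760  23.4949  17.6539]
a=μᵀu=1.643873  b=𝟙ᵀu=11.495064  c=𝟙ᵀv=104.355018  D=ac−b²=39.409841
λ₁=(c·0.159−b)/D = (104.355018·0.159−11.495064)/39.409841 = 0.129343
λ₂=(a−b·0.159)/D = (1.643873−11.495064·0.159)/39.409841 = -0.004665
w* = 0.129343·u + -0.004665·v:
  w_0 = 0.129343·-0.3520 + -0.004665·6.3120 = -0.0750  (Pfizer)
  w_1 = 0.129343·0.2210 + -0.004665·14.3928 = -0.0386  (Raytheon)
  w_2 = 0.129343·1.4071 + -0.004665·21.7255 = 0.0806  (Oracle)
  w_3 = 0.129343·3.9246 + -0.004665·20.7760 = 0.4107  (Kellogg)
  w_4 = 0.129343·3.3115 + -0.004665·23.4949 = 0.3187  (Disney)
  w_5 = 0.129343·2.9830 + -0.004665·17.6539 = 0.3035  (Unilever)
Σw_i=1.0000  μᵀw=0.1590
σ²=wᵀΣw=λ₁·μ_p+λ₂ = 0.129343·0.159 + -0.004665 = 0.015901 ≈ 0.0159

Kellogg (0.4107)


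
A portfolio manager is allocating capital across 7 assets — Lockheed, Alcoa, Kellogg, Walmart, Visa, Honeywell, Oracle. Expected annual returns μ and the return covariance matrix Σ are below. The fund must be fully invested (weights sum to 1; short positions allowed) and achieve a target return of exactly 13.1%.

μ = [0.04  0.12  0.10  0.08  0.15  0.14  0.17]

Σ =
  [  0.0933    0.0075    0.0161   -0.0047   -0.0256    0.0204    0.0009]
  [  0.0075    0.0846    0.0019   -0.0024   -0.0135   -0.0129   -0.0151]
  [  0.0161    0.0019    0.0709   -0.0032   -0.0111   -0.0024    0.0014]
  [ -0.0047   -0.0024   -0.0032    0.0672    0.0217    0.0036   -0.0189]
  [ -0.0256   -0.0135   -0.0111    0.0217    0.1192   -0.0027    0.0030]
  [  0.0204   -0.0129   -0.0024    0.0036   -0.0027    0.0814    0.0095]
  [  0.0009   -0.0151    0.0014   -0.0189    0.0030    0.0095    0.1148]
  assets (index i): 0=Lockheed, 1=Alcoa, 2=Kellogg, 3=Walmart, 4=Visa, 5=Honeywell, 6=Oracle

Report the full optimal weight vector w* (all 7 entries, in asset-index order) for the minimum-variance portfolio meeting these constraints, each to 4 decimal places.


-0.0196  0.2249  0.1618  0.1134  0.1433  0.1969  0.1792

p=Σ⁻¹μ = [-0.0189  2.2557  1.6659  1.2833  1.4301  1.9150  1.7728]
q=Σ⁻¹𝟙 = [7.8804  16.8424  14.3662  16.1640  10.3425  11.6166  12.1187]
a=μᵀp=1.323174  b=𝟙ᵀp=10.303929  c=𝟙ᵀq=89.330851  D=ac−b²=12.029319
λ₁=(c·0.131−b)/D = (89.330851·0.131−10.303929)/12.029319 = 0.116250
λ₂=(a−b·0.131)/D = (1.323174−10.303929·0.131)/12.029319 = -0.002215
w* = 0.116250·p + -0.002215·q:
  w_0 = 0.116250·-0.0189 + -0.002215·7.8804 = -0.0196  (Lockheed)
  w_1 = 0.116250·2.2557 + -0.002215·16.8424 = 0.2249  (Alcoa)
  w_2 = 0.116250·1.6659 + -0.002215·14.3662 = 0.1618  (Kellogg)
  w_3 = 0.116250·1.2833 + -0.002215·16.1640 = 0.1134  (Walmart)
  w_4 = 0.116250·1.4301 + -0.002215·10.3425 = 0.1433  (Visa)
  w_5 = 0.116250·1.9150 + -0.002215·11.6166 = 0.1969  (Honeywell)
  w_6 = 0.116250·1.7728 + -0.002215·12.1187 = 0.1792  (Oracle)
Σw_i=1.0000  μᵀw=0.1310
σ²=wᵀΣw=λ₁·μ_p+λ₂ = 0.116250·0.131 + -0.002215 = 0.013014 ≈ 0.0130


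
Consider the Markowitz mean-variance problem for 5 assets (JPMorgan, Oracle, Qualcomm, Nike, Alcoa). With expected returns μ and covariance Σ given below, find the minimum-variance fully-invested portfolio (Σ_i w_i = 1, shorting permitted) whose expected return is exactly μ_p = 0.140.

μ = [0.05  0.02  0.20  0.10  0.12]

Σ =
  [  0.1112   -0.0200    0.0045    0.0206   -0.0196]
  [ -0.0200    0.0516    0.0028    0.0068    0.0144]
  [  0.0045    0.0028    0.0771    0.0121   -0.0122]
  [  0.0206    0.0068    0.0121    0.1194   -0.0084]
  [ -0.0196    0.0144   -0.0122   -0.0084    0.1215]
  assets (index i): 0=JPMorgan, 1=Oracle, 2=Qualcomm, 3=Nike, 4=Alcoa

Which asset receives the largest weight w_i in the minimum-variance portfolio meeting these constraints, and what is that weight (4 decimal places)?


Qualcomm (0.4623)

u=Σ⁻¹μ = [0.4687  -0.0385  2.6948  0.5828  1.3787]
v=Σ⁻¹𝟙 = [13.0470  20.5625  12.2681  4.3735  9.4323]
a=μᵀu=0.785342  b=𝟙ᵀu=5.086444  c=𝟙ᵀv=59.683348  D=ac−b²=20.999902
λ₁=(c·0.140−b)/D = (59.683348·0.140−5.086444)/20.999902 = 0.155678
λ₂=(a−b·0.140)/D = (0.785342−5.086444·0.140)/20.999902 = 0.003488
w* = 0.155678·u + 0.003488·v:
  w_0 = 0.155678·0.4687 + 0.003488·13.0470 = 0.1185  (JPMorgan)
  w_1 = 0.155678·-0.0385 + 0.003488·20.5625 = 0.0657  (Oracle)
  w_2 = 0.155678·2.6948 + 0.003488·12.2681 = 0.4623  (Qualcomm)
  w_3 = 0.155678·0.5828 + 0.003488·4.3735 = 0.1060  (Nike)
  w_4 = 0.155678·1.3787 + 0.003488·9.4323 = 0.2475  (Alcoa)
Σw_i=1.0000  μᵀw=0.1400
σ²=wᵀΣw=λ₁·μ_p+λ₂ = 0.155678·0.140 + 0.003488 = 0.025283 ≈ 0.0253


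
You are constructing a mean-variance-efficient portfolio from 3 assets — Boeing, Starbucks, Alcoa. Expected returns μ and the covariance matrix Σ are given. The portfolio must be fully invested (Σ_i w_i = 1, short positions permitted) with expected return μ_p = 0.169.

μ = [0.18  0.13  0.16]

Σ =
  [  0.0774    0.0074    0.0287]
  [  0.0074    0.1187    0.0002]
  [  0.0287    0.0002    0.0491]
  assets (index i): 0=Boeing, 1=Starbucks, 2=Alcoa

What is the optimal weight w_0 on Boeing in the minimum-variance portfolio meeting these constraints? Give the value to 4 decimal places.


0.5256

x=Σ⁻¹μ = [1.3051  1.0096  2.4917]
y=Σ⁻¹𝟙 = [5.8888  8.0290  16.8918]
a=μᵀx=0.764844  b=𝟙ᵀx=4.806437  c=𝟙ᵀy=30.809574  D=ac−b²=0.462675
λ₁=(c·0.169−b)/D = (30.809574·0.169−4.806437)/0.462675 = 0.865362
λ₂=(a−b·0.169)/D = (0.764844−4.806437·0.169)/0.462675 = -0.102543
w* = 0.865362·x + -0.102543·y:
  w_0 = 0.865362·1.3051 + -0.102543·5.8888 = 0.5256  (Boeing)
  w_1 = 0.865362·1.0096 + -0.102543·8.0290 = 0.0504  (Starbucks)
  w_2 = 0.865362·2.4917 + -0.102543·16.8918 = 0.4241  (Alcoa)
Σw_i=1.0000  μᵀw=0.1690
σ²=wᵀΣw=λ₁·μ_p+λ₂ = 0.865362·0.169 + -0.102543 = 0.043703 ≈ 0.0437


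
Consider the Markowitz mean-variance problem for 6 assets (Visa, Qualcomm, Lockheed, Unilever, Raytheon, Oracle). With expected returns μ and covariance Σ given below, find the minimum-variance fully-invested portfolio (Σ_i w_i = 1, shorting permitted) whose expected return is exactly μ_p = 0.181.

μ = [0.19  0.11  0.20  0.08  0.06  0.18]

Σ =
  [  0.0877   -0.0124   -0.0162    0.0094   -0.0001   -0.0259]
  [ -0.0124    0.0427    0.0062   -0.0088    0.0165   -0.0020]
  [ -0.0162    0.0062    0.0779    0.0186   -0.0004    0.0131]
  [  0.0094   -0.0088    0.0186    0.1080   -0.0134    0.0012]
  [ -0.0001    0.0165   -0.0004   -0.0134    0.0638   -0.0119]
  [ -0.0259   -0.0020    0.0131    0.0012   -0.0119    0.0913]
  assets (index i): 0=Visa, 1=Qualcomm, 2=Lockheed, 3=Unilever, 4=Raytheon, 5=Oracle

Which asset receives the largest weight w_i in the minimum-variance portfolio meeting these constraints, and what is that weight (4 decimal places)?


x=Σ⁻¹μ = [3.9234  3.2567  2.5780  0.2774  0.7151  2.8755]
y=Σ⁻¹𝟙 = [21.1064  25.2336  10.0632  9.3502  14.5319  17.8204]
a=μᵀx=2.201982  b=𝟙ᵀx=13.626163  c=𝟙ᵀy=98.105762  D=ac−b²=30.354793
λ₁=(c·0.181−b)/D = (98.105762·0.181−13.626163)/30.354793 = 0.136090
λ₂=(a−b·0.181)/D = (2.201982−13.626163·0.181)/30.354793 = -0.008709
w* = 0.136090·x + -0.008709·y:
  w_0 = 0.136090·3.9234 + -0.008709·21.1064 = 0.3501  (Visa)
  w_1 = 0.136090·3.2567 + -0.008709·25.2336 = 0.2234  (Qualcomm)
  w_2 = 0.136090·2.5780 + -0.008709·10.0632 = 0.2632  (Lockheed)
  w_3 = 0.136090·0.2774 + -0.008709·9.3502 = -0.0437  (Unilever)
  w_4 = 0.136090·0.7151 + -0.008709·14.5319 = -0.0292  (Raytheon)
  w_5 = 0.136090·2.8755 + -0.008709·17.8204 = 0.2361  (Oracle)
Σw_i=1.0000  μᵀw=0.1810
σ²=wᵀΣw=λ₁·μ_p+λ₂ = 0.136090·0.181 + -0.008709 = 0.015923 ≈ 0.0159

Visa (0.3501)


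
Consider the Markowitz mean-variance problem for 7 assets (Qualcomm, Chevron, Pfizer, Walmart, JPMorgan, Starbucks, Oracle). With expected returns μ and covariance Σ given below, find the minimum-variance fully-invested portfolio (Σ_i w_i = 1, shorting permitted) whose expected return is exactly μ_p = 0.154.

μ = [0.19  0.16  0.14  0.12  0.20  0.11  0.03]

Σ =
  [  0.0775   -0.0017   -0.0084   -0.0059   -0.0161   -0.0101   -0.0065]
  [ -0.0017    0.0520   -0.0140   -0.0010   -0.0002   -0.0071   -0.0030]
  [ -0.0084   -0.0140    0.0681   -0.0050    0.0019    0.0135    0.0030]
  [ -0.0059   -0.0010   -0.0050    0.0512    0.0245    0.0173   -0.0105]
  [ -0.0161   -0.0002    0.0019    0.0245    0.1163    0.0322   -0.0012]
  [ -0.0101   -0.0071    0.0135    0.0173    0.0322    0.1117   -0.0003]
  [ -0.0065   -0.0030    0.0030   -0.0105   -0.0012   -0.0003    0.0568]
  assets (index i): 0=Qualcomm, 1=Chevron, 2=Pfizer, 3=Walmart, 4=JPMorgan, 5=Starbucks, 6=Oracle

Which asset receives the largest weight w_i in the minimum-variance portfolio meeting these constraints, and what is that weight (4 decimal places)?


x=Σ⁻¹μ = [3.6047  4.2993  3.4043  2.6386  1.5405  0.3238  1.5100]
y=Σ⁻¹𝟙 = [21.7409  28.7594  23.0421  26.2263  4.7444  4.6001  25.3683]
a=μᵀx=2.555044  b=𝟙ᵀx=17.321270  c=𝟙ᵀy=134.481514  D=ac−b²=43.579846
λ₁=(c·0.154−b)/D = (134.481514·0.154−17.321270)/43.579846 = 0.077763
λ₂=(a−b·0.154)/D = (2.555044−17.321270·0.154)/43.579846 = -0.002580
w* = 0.077763·x + -0.002580·y:
  w_0 = 0.077763·3.6047 + -0.002580·21.7409 = 0.2242  (Qualcomm)
  w_1 = 0.077763·4.2993 + -0.002580·28.7594 = 0.2601  (Chevron)
  w_2 = 0.077763·3.4043 + -0.002580·23.0421 = 0.2053  (Pfizer)
  w_3 = 0.077763·2.6386 + -0.002580·26.2263 = 0.1375  (Walmart)
  w_4 = 0.077763·1.5405 + -0.002580·4.7444 = 0.1076  (JPMorgan)
  w_5 = 0.077763·0.3238 + -0.002580·4.6001 = 0.0133  (Starbucks)
  w_6 = 0.077763·1.5100 + -0.002580·25.3683 = 0.0520  (Oracle)
Σw_i=1.0000  μᵀw=0.1540
σ²=wᵀΣw=λ₁·μ_p+λ₂ = 0.077763·0.154 + -0.002580 = 0.009396 ≈ 0.0094

Chevron (0.2601)


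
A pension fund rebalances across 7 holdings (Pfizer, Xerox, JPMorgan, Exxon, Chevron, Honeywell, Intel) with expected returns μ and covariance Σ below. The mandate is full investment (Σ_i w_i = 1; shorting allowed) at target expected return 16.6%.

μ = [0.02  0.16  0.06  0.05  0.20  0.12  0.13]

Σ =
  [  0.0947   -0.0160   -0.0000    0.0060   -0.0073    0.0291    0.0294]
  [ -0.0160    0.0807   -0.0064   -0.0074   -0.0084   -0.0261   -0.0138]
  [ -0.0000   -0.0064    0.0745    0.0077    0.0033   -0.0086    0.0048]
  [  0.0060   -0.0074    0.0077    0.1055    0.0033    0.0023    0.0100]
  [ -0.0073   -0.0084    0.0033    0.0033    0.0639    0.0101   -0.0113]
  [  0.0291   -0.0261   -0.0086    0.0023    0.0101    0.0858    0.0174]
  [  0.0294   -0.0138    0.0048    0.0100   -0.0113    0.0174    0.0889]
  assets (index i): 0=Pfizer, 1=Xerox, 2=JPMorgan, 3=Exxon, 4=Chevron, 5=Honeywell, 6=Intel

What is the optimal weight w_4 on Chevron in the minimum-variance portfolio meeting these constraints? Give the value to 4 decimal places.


g=Σ⁻¹μ = [-0.1319  3.3383  0.9670  0.3005  3.5823  1.7084  2.0591]
h=Σ⁻¹𝟙 = [8.2752  23.8207  14.7050  7.7703  18.3145  13.1149  10.3026]
a=μᵀg=1.793680  b=𝟙ᵀg=11.823654  c=𝟙ᵀh=96.303199  D=ac−b²=32.938321
λ₁=(c·0.166−b)/D = (96.303199·0.166−11.823654)/32.938321 = 0.126378
λ₂=(a−b·0.166)/D = (1.793680−11.823654·0.166)/32.938321 = -0.005132
w* = 0.126378·g + -0.005132·h:
  w_0 = 0.126378·-0.1319 + -0.005132·8.2752 = -0.0591  (Pfizer)
  w_1 = 0.126378·3.3383 + -0.005132·23.8207 = 0.2996  (Xerox)
  w_2 = 0.126378·0.9670 + -0.005132·14.7050 = 0.0467  (JPMorgan)
  w_3 = 0.126378·0.3005 + -0.005132·7.7703 = -0.0019  (Exxon)
  w_4 = 0.126378·3.5823 + -0.005132·18.3145 = 0.3587  (Chevron)
  w_5 = 0.126378·1.7084 + -0.005132·13.1149 = 0.1486  (Honeywell)
  w_6 = 0.126378·2.0591 + -0.005132·10.3026 = 0.2073  (Intel)
Σw_i=1.0000  μᵀw=0.1660
σ²=wᵀΣw=λ₁·μ_p+λ₂ = 0.126378·0.166 + -0.005132 = 0.015847 ≈ 0.0158

0.3587


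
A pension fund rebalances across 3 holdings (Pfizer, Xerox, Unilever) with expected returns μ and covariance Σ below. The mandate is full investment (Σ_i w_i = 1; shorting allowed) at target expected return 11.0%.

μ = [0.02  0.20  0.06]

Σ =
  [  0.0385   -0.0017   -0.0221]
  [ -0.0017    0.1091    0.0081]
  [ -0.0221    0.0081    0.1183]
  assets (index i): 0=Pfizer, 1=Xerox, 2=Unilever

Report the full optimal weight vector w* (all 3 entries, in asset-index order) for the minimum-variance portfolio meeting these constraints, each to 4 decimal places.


x=Σ⁻¹μ = [0.9178  1.8063  0.5550]
y=Σ⁻¹𝟙 = [34.5760  8.6414  14.3207]
a=μᵀx=0.412910  b=𝟙ᵀx=3.279050  c=𝟙ᵀy=57.538140  D=ac−b²=13.005899
λ₁=(c·0.110−b)/D = (57.538140·0.110−3.279050)/13.005899 = 0.234520
λ₂=(a−b·0.110)/D = (0.412910−3.279050·0.110)/13.005899 = 0.004015
w* = 0.234520·x + 0.004015·y:
  w_0 = 0.234520·0.9178 + 0.004015·34.5760 = 0.3541  (Pfizer)
  w_1 = 0.234520·1.8063 + 0.004015·8.6414 = 0.4583  (Xerox)
  w_2 = 0.234520·0.5550 + 0.004015·14.3207 = 0.1876  (Unilever)
Σw_i=1.0000  μᵀw=0.1100
σ²=wᵀΣw=λ₁·μ_p+λ₂ = 0.234520·0.110 + 0.004015 = 0.029812 ≈ 0.0298

0.3541  0.4583  0.1876


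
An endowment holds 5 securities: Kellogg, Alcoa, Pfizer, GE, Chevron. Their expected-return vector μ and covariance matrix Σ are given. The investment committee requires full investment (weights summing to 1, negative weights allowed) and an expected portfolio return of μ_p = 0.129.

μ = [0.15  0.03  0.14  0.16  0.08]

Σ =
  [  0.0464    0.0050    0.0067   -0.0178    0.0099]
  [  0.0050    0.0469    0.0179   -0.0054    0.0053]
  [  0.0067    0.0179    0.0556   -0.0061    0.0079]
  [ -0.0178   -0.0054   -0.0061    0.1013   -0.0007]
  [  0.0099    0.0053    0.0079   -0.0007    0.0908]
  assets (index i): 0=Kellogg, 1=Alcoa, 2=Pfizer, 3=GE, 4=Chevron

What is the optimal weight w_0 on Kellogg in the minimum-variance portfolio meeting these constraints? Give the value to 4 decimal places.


0.3588

p=Σ⁻¹μ = [3.7744  -0.4498  2.4246  2.3668  0.3031]
q=Σ⁻¹𝟙 = [22.7453  15.7435  10.9030  15.4110  6.7845]
a=μᵀp=1.295045  b=𝟙ᵀp=8.419051  c=𝟙ᵀq=71.587403  D=ac−b²=21.828518
λ₁=(c·0.129−b)/D = (71.587403·0.129−8.419051)/21.828518 = 0.037370
λ₂=(a−b·0.129)/D = (1.295045−8.419051·0.129)/21.828518 = 0.009574
w* = 0.037370·p + 0.009574·q:
  w_0 = 0.037370·3.7744 + 0.009574·22.7453 = 0.3588  (Kellogg)
  w_1 = 0.037370·-0.4498 + 0.009574·15.7435 = 0.1339  (Alcoa)
  w_2 = 0.037370·2.4246 + 0.009574·10.9030 = 0.1950  (Pfizer)
  w_3 = 0.037370·2.3668 + 0.009574·15.4110 = 0.2360  (GE)
  w_4 = 0.037370·0.3031 + 0.009574·6.7845 = 0.0763  (Chevron)
Σw_i=1.0000  μᵀw=0.1290
σ²=wᵀΣw=λ₁·μ_p+λ₂ = 0.037370·0.129 + 0.009574 = 0.014395 ≈ 0.0144


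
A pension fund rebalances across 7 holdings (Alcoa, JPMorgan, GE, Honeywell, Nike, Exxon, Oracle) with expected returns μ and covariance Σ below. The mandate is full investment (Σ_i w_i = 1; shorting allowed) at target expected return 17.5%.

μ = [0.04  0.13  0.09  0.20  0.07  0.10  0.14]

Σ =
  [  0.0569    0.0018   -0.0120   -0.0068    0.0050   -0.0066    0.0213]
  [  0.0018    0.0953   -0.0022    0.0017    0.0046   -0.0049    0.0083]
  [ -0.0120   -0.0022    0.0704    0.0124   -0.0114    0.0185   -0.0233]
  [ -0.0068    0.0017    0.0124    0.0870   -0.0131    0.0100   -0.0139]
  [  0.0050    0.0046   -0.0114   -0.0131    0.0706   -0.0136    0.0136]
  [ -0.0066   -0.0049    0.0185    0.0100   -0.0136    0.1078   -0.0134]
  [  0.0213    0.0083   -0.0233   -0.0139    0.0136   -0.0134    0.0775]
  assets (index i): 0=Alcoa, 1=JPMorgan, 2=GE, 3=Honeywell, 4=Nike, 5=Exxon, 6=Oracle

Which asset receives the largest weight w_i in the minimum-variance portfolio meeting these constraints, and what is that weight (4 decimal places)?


u=Σ⁻¹μ = [0.3990  1.1185  1.7213  2.5528  1.3470  0.9489  2.4800]
v=Σ⁻¹𝟙 = [17.4149  8.8181  19.9578  13.5738  17.2710  10.0168  14.3084]
a=μᵀu=1.363251  b=𝟙ᵀu=10.567741  c=𝟙ᵀv=101.360813  D=ac−b²=26.503070
λ₁=(c·0.175−b)/D = (101.360813·0.175−10.567741)/26.503070 = 0.270550
λ₂=(a−b·0.175)/D = (1.363251−10.567741·0.175)/26.503070 = -0.018341
w* = 0.270550·u + -0.018341·v:
  w_0 = 0.270550·0.3990 + -0.018341·17.4149 = -0.2115  (Alcoa)
  w_1 = 0.270550·1.1185 + -0.018341·8.8181 = 0.1409  (JPMorgan)
  w_2 = 0.270550·1.7213 + -0.018341·19.9578 = 0.0996  (GE)
  w_3 = 0.270550·2.5528 + -0.018341·13.5738 = 0.4417  (Honeywell)
  w_4 = 0.270550·1.3470 + -0.018341·17.2710 = 0.0477  (Nike)
  w_5 = 0.270550·0.9489 + -0.018341·10.0168 = 0.0730  (Exxon)
  w_6 = 0.270550·2.4800 + -0.018341·14.3084 = 0.4085  (Oracle)
Σw_i=1.0000  μᵀw=0.1750
σ²=wᵀΣw=λ₁·μ_p+λ₂ = 0.270550·0.175 + -0.018341 = 0.029005 ≈ 0.0290

Honeywell (0.4417)


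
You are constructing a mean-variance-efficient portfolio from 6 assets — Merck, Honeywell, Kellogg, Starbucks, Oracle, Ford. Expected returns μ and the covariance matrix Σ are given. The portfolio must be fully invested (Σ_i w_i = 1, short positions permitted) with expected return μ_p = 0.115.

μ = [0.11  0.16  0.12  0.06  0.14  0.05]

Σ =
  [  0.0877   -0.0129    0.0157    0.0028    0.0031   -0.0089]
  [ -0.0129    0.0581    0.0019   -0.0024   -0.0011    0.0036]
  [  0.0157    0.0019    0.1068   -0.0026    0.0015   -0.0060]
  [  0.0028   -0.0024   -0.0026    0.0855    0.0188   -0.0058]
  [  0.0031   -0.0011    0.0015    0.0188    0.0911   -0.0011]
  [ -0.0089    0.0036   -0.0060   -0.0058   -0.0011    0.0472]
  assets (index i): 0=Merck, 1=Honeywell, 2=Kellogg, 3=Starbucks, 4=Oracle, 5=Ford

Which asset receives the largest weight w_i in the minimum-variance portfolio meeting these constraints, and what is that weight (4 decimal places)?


x=Σ⁻¹μ = [1.6105  3.0478  0.9016  0.5436  1.4080  1.3448]
y=Σ⁻¹𝟙 = [14.6023  19.2656  8.4604  11.8722  8.4276  25.2012]
a=μᵀx=1.069966  b=𝟙ᵀx=8.856269  c=𝟙ᵀy=87.829411  D=ac−b²=15.541003
λ₁=(c·0.115−b)/D = (87.829411·0.115−8.856269)/15.541003 = 0.080054
λ₂=(a−b·0.115)/D = (1.069966−8.856269·0.115)/15.541003 = 0.003314
w* = 0.080054·x + 0.003314·y:
  w_0 = 0.080054·1.6105 + 0.003314·14.6023 = 0.1773  (Merck)
  w_1 = 0.080054·3.0478 + 0.003314·19.2656 = 0.3078  (Honeywell)
  w_2 = 0.080054·0.9016 + 0.003314·8.4604 = 0.1002  (Kellogg)
  w_3 = 0.080054·0.5436 + 0.003314·11.8722 = 0.0829  (Starbucks)
  w_4 = 0.080054·1.4080 + 0.003314·8.4276 = 0.1406  (Oracle)
  w_5 = 0.080054·1.3448 + 0.003314·25.2012 = 0.1912  (Ford)
Σw_i=1.0000  μᵀw=0.1150
σ²=wᵀΣw=λ₁·μ_p+λ₂ = 0.080054·0.115 + 0.003314 = 0.012520 ≈ 0.0125

Honeywell (0.3078)


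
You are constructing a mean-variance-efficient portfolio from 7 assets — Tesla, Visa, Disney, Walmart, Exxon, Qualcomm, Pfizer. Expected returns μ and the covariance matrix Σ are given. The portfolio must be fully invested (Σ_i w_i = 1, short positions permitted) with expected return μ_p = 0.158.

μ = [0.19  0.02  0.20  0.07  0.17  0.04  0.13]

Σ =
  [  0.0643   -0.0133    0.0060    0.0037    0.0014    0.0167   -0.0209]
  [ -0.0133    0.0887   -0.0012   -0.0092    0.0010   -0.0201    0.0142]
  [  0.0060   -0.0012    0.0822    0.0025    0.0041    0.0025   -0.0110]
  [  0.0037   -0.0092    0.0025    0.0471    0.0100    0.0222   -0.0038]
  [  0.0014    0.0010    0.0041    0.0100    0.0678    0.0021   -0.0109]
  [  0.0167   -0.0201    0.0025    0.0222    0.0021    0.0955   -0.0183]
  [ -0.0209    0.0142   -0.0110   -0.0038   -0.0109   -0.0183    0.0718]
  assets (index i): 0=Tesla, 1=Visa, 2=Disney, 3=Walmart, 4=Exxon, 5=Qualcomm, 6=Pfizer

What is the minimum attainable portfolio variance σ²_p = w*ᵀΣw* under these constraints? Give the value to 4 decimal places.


p=Σ⁻¹μ = [3.8506  0.3321  2.4939  0.7181  2.7644  0.2444  3.7678]
q=Σ⁻¹𝟙 = [21.6015  14.4712  12.6160  15.7769  14.6954  10.2000  24.9519]
a=μᵀp=2.256839  b=𝟙ᵀp=14.171265  c=𝟙ᵀq=114.312930  D=ac−b²=57.161153
λ₁=(c·0.158−b)/D = (114.312930·0.158−14.171265)/57.161153 = 0.068056
λ₂=(a−b·0.158)/D = (2.256839−14.171265·0.158)/57.161153 = 0.000311
w* = 0.068056·p + 0.000311·q:
  w_0 = 0.068056·3.8506 + 0.000311·21.6015 = 0.2688  (Tesla)
  w_1 = 0.068056·0.3321 + 0.000311·14.4712 = 0.0271  (Visa)
  w_2 = 0.068056·2.4939 + 0.000311·12.6160 = 0.1737  (Disney)
  w_3 = 0.068056·0.7181 + 0.000311·15.7769 = 0.0538  (Walmart)
  w_4 = 0.068056·2.7644 + 0.000311·14.6954 = 0.1927  (Exxon)
  w_5 = 0.068056·0.2444 + 0.000311·10.2000 = 0.0198  (Qualcomm)
  w_6 = 0.068056·3.7678 + 0.000311·24.9519 = 0.2642  (Pfizer)
Σw_i=1.0000  μᵀw=0.1580
σ²=wᵀΣw=λ₁·μ_p+λ₂ = 0.068056·0.158 + 0.000311 = 0.011064 ≈ 0.0111

0.0111


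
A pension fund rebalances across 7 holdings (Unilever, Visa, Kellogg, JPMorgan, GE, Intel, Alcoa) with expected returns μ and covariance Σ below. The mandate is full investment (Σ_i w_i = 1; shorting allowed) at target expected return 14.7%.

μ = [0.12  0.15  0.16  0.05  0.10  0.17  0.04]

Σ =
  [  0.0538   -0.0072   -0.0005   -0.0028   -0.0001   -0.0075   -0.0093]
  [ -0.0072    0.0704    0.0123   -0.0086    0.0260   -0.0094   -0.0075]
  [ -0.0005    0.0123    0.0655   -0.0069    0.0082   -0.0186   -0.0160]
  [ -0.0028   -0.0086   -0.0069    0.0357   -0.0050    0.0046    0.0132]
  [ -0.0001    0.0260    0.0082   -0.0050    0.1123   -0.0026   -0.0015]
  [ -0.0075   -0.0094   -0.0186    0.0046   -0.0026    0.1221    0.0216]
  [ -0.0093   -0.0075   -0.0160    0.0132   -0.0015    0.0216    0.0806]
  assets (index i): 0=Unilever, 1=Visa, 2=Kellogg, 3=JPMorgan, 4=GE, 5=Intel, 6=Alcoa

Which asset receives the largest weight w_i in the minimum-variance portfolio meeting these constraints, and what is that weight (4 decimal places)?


Kellogg (0.2793)

x=Σ⁻¹μ = [3.1208  2.4646  2.9711  2.3091  0.2652  2.0099  0.7636]
y=Σ⁻¹𝟙 = [26.7663  18.2759  21.2256  33.0451  5.0492  11.0125  13.1404]
a=μᵀx=1.733766  b=𝟙ᵀx=13.904351  c=𝟙ᵀy=128.514979  D=ac−b²=29.483860
λ₁=(c·0.147−b)/D = (128.514979·0.147−13.904351)/29.483860 = 0.169155
λ₂=(a−b·0.147)/D = (1.733766−13.904351·0.147)/29.483860 = -0.010520
w* = 0.169155·x + -0.010520·y:
  w_0 = 0.169155·3.1208 + -0.010520·26.7663 = 0.2463  (Unilever)
  w_1 = 0.169155·2.4646 + -0.010520·18.2759 = 0.2246  (Visa)
  w_2 = 0.169155·2.9711 + -0.010520·21.2256 = 0.2793  (Kellogg)
  w_3 = 0.169155·2.3091 + -0.010520·33.0451 = 0.0430  (JPMorgan)
  w_4 = 0.169155·0.2652 + -0.010520·5.0492 = -0.0083  (GE)
  w_5 = 0.169155·2.0099 + -0.010520·11.0125 = 0.2241  (Intel)
  w_6 = 0.169155·0.7636 + -0.010520·13.1404 = -0.0091  (Alcoa)
Σw_i=1.0000  μᵀw=0.1470
σ²=wᵀΣw=λ₁·μ_p+λ₂ = 0.169155·0.147 + -0.010520 = 0.014346 ≈ 0.0143


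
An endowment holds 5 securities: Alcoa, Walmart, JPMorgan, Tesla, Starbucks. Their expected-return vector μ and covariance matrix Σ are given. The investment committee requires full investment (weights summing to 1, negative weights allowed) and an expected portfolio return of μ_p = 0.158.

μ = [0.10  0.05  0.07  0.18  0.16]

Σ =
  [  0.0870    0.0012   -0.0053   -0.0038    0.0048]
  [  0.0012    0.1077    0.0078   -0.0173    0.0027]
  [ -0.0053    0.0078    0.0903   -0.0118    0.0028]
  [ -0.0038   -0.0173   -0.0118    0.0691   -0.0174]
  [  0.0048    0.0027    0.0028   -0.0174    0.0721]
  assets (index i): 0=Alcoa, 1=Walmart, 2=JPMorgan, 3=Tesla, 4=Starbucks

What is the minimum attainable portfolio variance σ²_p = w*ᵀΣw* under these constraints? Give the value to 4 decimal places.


0.0196

x=Σ⁻¹μ = [1.2121  0.9094  1.1786  3.8530  2.9885]
y=Σ⁻¹𝟙 = [12.2438  11.7251  13.4778  24.9428  18.1115]
a=μᵀx=1.420888  b=𝟙ᵀx=10.141630  c=𝟙ᵀy=80.501030  D=ac−b²=11.530278
λ₁=(c·0.158−b)/D = (80.501030·0.158−10.141630)/11.530278 = 0.223545
λ₂=(a−b·0.158)/D = (1.420888−10.141630·0.158)/11.530278 = -0.015740
w* = 0.223545·x + -0.015740·y:
  w_0 = 0.223545·1.2121 + -0.015740·12.2438 = 0.0782  (Alcoa)
  w_1 = 0.223545·0.9094 + -0.015740·11.7251 = 0.0187  (Walmart)
  w_2 = 0.223545·1.1786 + -0.015740·13.4778 = 0.0513  (JPMorgan)
  w_3 = 0.223545·3.8530 + -0.015740·24.9428 = 0.4687  (Tesla)
  w_4 = 0.223545·2.9885 + -0.015740·18.1115 = 0.3830  (Starbucks)
Σw_i=1.0000  μᵀw=0.1580
σ²=wᵀΣw=λ₁·μ_p+λ₂ = 0.223545·0.158 + -0.015740 = 0.019580 ≈ 0.0196


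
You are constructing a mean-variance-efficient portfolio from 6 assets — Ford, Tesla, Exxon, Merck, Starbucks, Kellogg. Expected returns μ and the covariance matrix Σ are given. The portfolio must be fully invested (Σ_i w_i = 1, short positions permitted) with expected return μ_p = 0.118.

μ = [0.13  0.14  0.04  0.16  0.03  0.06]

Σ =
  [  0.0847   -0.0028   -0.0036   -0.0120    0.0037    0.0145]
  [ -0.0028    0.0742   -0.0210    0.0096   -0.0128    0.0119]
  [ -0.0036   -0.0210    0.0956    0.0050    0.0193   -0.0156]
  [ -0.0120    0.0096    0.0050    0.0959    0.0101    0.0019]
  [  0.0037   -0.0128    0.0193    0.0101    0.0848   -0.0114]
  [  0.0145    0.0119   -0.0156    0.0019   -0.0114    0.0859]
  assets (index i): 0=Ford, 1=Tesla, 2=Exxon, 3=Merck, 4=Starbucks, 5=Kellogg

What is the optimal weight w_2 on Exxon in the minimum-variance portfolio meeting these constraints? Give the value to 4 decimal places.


p=Σ⁻¹μ = [1.8107  1.9774  0.8336  1.6246  0.2256  0.2643]
q=Σ⁻¹𝟙 = [11.6970  16.9166  13.7412  8.0767  11.2427  11.1324]
a=μᵀp=0.828123  b=𝟙ᵀp=6.736079  c=𝟙ᵀq=72.806559  D=ac−b²=14.918027
λ₁=(c·0.118−b)/D = (72.806559·0.118−6.736079)/14.918027 = 0.124353
λ₂=(a−b·0.118)/D = (0.828123−6.736079·0.118)/14.918027 = 0.002230
w* = 0.124353·p + 0.002230·q:
  w_0 = 0.124353·1.8107 + 0.002230·11.6970 = 0.2512  (Ford)
  w_1 = 0.124353·1.9774 + 0.002230·16.9166 = 0.2836  (Tesla)
  w_2 = 0.124353·0.8336 + 0.002230·13.7412 = 0.1343  (Exxon)
  w_3 = 0.124353·1.6246 + 0.002230·8.0767 = 0.2200  (Merck)
  w_4 = 0.124353·0.2256 + 0.002230·11.2427 = 0.0531  (Starbucks)
  w_5 = 0.124353·0.2643 + 0.002230·11.1324 = 0.0577  (Kellogg)
Σw_i=1.0000  μᵀw=0.1180
σ²=wᵀΣw=λ₁·μ_p+λ₂ = 0.124353·0.118 + 0.002230 = 0.016904 ≈ 0.0169

0.1343


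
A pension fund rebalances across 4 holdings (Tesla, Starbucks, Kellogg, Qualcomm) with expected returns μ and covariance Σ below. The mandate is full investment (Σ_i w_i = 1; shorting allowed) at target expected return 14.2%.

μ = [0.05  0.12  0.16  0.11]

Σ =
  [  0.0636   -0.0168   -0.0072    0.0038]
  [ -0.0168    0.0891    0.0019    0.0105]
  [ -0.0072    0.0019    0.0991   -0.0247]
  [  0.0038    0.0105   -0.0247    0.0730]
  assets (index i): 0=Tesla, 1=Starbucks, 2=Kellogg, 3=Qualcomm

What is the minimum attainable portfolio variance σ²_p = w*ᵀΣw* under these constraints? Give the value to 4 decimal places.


0.0329

g=Σ⁻¹μ = [1.2579  1.3030  2.1771  1.9906]
h=Σ⁻¹𝟙 = [19.8670  12.7582  15.2771  15.9985]
a=μᵀg=0.786547  b=𝟙ᵀg=6.728506  c=𝟙ᵀh=63.900773  D=ac−b²=4.988167
λ₁=(c·0.142−b)/D = (63.900773·0.142−6.728506)/4.988167 = 0.470194
λ₂=(a−b·0.142)/D = (0.786547−6.728506·0.142)/4.988167 = -0.033860
w* = 0.470194·g + -0.033860·h:
  w_0 = 0.470194·1.2579 + -0.033860·19.8670 = -0.0813  (Tesla)
  w_1 = 0.470194·1.3030 + -0.033860·12.7582 = 0.1807  (Starbucks)
  w_2 = 0.470194·2.1771 + -0.033860·15.2771 = 0.5064  (Kellogg)
  w_3 = 0.470194·1.9906 + -0.033860·15.9985 = 0.3942  (Qualcomm)
Σw_i=1.0000  μᵀw=0.1420
σ²=wᵀΣw=λ₁·μ_p+λ₂ = 0.470194·0.142 + -0.033860 = 0.032907 ≈ 0.0329


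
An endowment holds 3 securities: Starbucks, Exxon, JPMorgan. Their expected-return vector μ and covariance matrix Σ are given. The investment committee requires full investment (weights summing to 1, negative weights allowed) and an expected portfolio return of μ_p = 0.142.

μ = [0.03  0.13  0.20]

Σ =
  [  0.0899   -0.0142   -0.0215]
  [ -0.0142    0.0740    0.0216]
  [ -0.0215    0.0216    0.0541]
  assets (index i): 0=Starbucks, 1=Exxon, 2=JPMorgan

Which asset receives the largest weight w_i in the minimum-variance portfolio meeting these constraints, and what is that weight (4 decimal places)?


JPMorgan (0.5601)

g=Σ⁻¹μ = [1.4070  0.8879  3.9015]
h=Σ⁻¹𝟙 = [17.9171  10.7281  21.3215]
a=μᵀg=0.937943  b=𝟙ᵀg=6.196461  c=𝟙ᵀh=49.966708  D=ac−b²=8.469818
λ₁=(c·0.142−b)/D = (49.966708·0.142−6.196461)/8.469818 = 0.106119
λ₂=(a−b·0.142)/D = (0.937943−6.196461·0.142)/8.469818 = 0.006853
w* = 0.106119·g + 0.006853·h:
  w_0 = 0.106119·1.4070 + 0.006853·17.9171 = 0.2721  (Starbucks)
  w_1 = 0.106119·0.8879 + 0.006853·10.7281 = 0.1677  (Exxon)
  w_2 = 0.106119·3.9015 + 0.006853·21.3215 = 0.5601  (JPMorgan)
Σw_i=1.0000  μᵀw=0.1420
σ²=wᵀΣw=λ₁·μ_p+λ₂ = 0.106119·0.142 + 0.006853 = 0.021922 ≈ 0.0219


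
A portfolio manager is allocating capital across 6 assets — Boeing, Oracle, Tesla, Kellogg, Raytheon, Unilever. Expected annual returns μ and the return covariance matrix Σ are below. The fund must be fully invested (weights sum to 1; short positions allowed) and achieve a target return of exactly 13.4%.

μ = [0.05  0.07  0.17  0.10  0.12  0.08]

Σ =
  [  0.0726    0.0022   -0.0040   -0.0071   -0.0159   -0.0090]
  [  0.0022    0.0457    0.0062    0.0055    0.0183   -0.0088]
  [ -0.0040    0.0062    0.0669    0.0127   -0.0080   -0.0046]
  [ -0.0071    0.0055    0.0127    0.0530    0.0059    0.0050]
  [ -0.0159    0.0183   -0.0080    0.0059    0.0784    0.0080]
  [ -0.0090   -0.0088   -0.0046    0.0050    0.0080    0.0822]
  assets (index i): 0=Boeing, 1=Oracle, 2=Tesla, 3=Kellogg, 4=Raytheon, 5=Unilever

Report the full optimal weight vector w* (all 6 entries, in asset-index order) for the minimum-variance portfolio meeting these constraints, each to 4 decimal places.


0.1146  -0.0735  0.4774  0.1011  0.2930  0.0874

u=Σ⁻¹μ = [1.4576  0.4578  2.6685  1.0921  1.7983  1.0897]
v=Σ⁻¹𝟙 = [19.9593  15.2544  14.5992  13.7088  12.1922  14.7804]
a=μᵀu=0.970750  b=𝟙ᵀu=8.564010  c=𝟙ᵀv=90.494308  D=ac−b²=14.505061
λ₁=(c·0.134−b)/D = (90.494308·0.134−8.564010)/14.505061 = 0.245585
λ₂=(a−b·0.134)/D = (0.970750−8.564010·0.134)/14.505061 = -0.012191
w* = 0.245585·u + -0.012191·v:
  w_0 = 0.245585·1.4576 + -0.012191·19.9593 = 0.1146  (Boeing)
  w_1 = 0.245585·0.4578 + -0.012191·15.2544 = -0.0735  (Oracle)
  w_2 = 0.245585·2.6685 + -0.012191·14.5992 = 0.4774  (Tesla)
  w_3 = 0.245585·1.0921 + -0.012191·13.7088 = 0.1011  (Kellogg)
  w_4 = 0.245585·1.7983 + -0.012191·12.1922 = 0.2930  (Raytheon)
  w_5 = 0.245585·1.0897 + -0.012191·14.7804 = 0.0874  (Unilever)
Σw_i=1.0000  μᵀw=0.1340
σ²=wᵀΣw=λ₁·μ_p+λ₂ = 0.245585·0.134 + -0.012191 = 0.020718 ≈ 0.0207
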